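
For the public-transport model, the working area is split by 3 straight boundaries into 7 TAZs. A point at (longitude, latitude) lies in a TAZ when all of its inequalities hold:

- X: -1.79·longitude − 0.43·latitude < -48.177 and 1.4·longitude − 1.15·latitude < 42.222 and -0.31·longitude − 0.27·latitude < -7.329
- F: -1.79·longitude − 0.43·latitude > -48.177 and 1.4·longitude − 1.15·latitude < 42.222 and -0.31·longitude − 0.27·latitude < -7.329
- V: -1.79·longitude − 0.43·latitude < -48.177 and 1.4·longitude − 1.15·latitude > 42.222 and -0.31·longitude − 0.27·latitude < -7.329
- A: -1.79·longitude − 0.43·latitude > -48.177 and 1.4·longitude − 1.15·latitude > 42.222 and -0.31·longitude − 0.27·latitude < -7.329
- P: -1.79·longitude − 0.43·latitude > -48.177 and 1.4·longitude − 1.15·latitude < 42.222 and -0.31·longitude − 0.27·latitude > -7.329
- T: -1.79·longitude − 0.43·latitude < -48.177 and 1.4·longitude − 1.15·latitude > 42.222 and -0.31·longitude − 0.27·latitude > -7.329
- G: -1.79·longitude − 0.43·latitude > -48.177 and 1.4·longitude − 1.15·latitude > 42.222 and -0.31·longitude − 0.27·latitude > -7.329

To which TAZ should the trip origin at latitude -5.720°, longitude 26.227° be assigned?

-1.79·26.227 − 0.43·-5.720 = -44.487, which is > -48.177
1.4·26.227 − 1.15·-5.720 = 43.296, which is > 42.222
-0.31·26.227 − 0.27·-5.720 = -6.586, which is > -7.329
This sign pattern matches G.

G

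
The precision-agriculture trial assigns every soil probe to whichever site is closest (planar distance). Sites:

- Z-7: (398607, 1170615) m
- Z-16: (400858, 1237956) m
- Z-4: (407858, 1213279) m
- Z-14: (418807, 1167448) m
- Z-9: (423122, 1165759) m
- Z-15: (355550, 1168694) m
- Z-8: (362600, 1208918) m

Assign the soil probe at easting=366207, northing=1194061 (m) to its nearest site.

Squared distances to each site:
Z-7: 1599474916.000; Z-16: 3127462826.000; Z-4: 2104137325.000; Z-14: 3475011769.000; Z-9: 4040320429.000; Z-15: 757056338.000; Z-8: 233740898.000.
Minimum at Z-8.

Z-8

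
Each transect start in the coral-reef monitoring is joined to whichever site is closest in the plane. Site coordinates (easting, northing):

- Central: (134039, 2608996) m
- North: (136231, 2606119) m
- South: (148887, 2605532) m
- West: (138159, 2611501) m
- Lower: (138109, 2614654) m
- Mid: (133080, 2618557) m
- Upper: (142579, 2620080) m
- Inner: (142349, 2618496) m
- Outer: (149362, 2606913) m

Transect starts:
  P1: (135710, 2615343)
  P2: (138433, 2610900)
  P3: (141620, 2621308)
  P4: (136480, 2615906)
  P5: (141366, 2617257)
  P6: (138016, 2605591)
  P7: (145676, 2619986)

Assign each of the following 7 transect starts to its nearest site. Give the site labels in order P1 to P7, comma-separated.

P1 → Lower (d²=6229922.00)
P2 → West (d²=436277.00)
P3 → Upper (d²=2427665.00)
P4 → Lower (d²=4221145.00)
P5 → Inner (d²=2501410.00)
P6 → North (d²=3465009.00)
P7 → Upper (d²=9600245.00)

Lower, West, Upper, Lower, Inner, North, Upper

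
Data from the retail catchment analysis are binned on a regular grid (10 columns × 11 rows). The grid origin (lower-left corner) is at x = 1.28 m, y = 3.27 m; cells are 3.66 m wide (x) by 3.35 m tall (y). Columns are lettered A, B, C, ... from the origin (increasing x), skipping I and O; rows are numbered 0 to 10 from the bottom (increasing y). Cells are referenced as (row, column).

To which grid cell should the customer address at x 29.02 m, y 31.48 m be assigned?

(8, H)

Column index: ⌊(29.02 − 1.28) / 3.66⌋ = ⌊7.579⌋ = 7 → column H
Row offset from origin: ⌊(31.48 − 3.27) / 3.35⌋ = ⌊8.421⌋ = 8 → row 8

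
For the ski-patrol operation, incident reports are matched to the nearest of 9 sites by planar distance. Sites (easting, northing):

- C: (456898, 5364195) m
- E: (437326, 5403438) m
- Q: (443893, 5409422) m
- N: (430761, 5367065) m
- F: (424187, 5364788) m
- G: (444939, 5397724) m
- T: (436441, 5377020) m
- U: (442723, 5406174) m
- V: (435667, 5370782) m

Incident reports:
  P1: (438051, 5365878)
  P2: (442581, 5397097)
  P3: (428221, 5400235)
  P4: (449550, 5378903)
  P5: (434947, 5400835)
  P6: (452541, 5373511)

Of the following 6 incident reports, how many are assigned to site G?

P1 → V
P2 → G
P3 → E
P4 → T
P5 → E
P6 → C
1 of the 6 goes to G.

1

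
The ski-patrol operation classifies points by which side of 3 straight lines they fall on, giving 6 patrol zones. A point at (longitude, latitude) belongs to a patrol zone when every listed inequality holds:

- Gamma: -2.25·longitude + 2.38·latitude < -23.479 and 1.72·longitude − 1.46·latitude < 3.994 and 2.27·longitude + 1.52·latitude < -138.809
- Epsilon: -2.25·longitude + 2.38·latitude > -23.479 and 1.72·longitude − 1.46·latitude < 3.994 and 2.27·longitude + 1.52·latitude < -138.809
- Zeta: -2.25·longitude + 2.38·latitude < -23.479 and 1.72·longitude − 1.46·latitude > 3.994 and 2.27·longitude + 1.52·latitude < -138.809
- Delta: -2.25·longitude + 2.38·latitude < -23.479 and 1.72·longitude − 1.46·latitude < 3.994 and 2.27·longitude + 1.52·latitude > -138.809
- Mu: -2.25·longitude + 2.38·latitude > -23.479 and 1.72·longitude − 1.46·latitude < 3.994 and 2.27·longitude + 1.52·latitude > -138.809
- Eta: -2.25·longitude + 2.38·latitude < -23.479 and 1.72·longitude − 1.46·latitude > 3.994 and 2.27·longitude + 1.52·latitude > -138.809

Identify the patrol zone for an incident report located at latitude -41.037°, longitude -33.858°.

Epsilon

-2.25·-33.858 + 2.38·-41.037 = -21.488, which is > -23.479
1.72·-33.858 − 1.46·-41.037 = 1.678, which is < 3.994
2.27·-33.858 + 1.52·-41.037 = -139.234, which is < -138.809
This sign pattern matches Epsilon.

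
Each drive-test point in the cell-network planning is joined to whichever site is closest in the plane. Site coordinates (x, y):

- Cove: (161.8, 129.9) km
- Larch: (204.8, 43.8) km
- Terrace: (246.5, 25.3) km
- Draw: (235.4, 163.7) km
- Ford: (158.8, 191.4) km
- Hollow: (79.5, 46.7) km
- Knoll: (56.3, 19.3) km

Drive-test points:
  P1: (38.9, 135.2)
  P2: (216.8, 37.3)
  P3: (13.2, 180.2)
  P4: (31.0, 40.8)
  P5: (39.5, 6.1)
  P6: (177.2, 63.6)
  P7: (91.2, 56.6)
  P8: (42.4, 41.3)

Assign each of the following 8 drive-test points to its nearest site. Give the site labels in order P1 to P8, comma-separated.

Hollow, Larch, Ford, Knoll, Knoll, Larch, Hollow, Knoll

P1 → Hollow (d²=9480.61)
P2 → Larch (d²=186.25)
P3 → Ford (d²=21324.80)
P4 → Knoll (d²=1102.34)
P5 → Knoll (d²=456.48)
P6 → Larch (d²=1153.80)
P7 → Hollow (d²=234.90)
P8 → Knoll (d²=677.21)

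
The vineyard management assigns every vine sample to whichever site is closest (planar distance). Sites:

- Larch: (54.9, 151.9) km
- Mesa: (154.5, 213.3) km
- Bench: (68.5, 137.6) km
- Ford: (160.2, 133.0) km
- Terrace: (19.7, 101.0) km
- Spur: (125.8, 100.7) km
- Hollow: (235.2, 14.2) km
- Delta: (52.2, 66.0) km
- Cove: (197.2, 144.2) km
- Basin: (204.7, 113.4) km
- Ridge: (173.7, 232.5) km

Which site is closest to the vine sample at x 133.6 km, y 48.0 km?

Squared distances to each site:
Larch: 16988.900; Mesa: 27760.900; Bench: 12266.170; Ford: 7932.560; Terrace: 15782.210; Spur: 2838.130; Hollow: 11465.000; Delta: 6949.960; Cove: 13299.400; Basin: 9332.370; Ridge: 35648.260.
Minimum at Spur.

Spur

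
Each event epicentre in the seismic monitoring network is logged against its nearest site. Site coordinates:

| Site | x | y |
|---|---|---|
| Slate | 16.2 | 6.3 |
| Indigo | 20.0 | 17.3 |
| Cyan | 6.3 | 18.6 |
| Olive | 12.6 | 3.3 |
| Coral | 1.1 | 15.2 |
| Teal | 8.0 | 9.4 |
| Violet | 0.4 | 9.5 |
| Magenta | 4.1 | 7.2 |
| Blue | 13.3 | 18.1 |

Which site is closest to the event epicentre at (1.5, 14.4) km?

Coral

Squared distances to each site:
Slate: 281.700; Indigo: 350.660; Cyan: 40.680; Olive: 246.420; Coral: 0.800; Teal: 67.250; Violet: 25.220; Magenta: 58.600; Blue: 152.930.
Minimum at Coral.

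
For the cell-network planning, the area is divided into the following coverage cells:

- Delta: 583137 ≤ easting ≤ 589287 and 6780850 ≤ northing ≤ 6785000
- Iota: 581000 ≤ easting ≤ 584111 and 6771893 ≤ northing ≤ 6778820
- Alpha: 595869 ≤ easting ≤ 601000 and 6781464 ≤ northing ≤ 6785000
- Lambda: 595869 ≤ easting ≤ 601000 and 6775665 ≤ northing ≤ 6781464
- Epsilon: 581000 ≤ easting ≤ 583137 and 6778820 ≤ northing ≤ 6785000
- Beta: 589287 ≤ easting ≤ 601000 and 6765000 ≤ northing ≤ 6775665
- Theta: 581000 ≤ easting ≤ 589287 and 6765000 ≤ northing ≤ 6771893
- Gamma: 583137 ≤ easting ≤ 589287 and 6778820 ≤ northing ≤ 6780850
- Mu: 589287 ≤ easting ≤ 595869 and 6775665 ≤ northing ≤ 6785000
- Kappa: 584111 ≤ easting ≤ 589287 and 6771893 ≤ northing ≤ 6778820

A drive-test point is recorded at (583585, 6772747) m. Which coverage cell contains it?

The point has easting = 583585 and northing = 6772747.
Only Iota satisfies 581000 ≤ easting ≤ 584111 and 6771893 ≤ northing ≤ 6778820.

Iota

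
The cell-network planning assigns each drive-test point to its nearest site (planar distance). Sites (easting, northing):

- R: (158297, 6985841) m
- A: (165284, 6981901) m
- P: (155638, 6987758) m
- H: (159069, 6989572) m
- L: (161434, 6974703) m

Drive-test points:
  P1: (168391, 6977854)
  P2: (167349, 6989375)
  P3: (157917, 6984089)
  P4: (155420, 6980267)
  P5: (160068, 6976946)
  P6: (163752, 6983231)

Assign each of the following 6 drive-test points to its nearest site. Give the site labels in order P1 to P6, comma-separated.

A, A, R, R, L, A

P1 → A (d²=26031658.00)
P2 → A (d²=60124901.00)
P3 → R (d²=3213904.00)
P4 → R (d²=39346605.00)
P5 → L (d²=6897005.00)
P6 → A (d²=4115924.00)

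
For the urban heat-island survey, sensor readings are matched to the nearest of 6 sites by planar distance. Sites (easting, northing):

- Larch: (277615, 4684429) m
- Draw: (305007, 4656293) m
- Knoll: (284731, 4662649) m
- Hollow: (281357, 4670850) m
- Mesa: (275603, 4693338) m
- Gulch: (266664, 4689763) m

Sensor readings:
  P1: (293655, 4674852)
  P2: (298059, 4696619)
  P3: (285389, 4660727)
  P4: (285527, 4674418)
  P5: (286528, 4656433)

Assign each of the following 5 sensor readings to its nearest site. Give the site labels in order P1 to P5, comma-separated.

P1 → Hollow (d²=167256808.00)
P2 → Mesa (d²=515036897.00)
P3 → Knoll (d²=4127048.00)
P4 → Hollow (d²=30119524.00)
P5 → Knoll (d²=41867865.00)

Hollow, Mesa, Knoll, Hollow, Knoll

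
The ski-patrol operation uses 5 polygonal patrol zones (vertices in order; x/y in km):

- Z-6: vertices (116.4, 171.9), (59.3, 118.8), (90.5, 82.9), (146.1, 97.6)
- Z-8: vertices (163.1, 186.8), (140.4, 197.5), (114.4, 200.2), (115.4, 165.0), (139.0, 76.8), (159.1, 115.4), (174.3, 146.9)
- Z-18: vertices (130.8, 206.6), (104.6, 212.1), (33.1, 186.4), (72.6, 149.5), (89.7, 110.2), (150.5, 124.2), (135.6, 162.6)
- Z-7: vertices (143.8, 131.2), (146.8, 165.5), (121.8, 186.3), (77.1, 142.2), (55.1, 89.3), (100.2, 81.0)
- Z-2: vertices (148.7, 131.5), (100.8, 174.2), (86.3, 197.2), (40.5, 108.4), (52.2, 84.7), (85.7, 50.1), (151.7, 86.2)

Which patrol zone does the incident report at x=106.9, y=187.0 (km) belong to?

Z-18

Cast a ray rightward from (106.9, 187.0). For each polygon, the edges (by vertex number in listed order) whose endpoints lie on opposite sides of y = 187.0, where each meets that height, and whether that is right or left of the point:
Z-6: no edge straddles that height → 0 crossings.
Z-8: 1–2 at x≈162.68 (right), 3–4 at x≈114.78 (right) → 2 crossings.
Z-18: 2–3 at x≈34.77 (left), 7–1 at x≈132.94 (right) → 1 crossing.
Z-7: no edge straddles that height → 0 crossings.
Z-2: 2–3 at x≈92.73 (left), 3–4 at x≈81.04 (left) → 0 crossings.
Only Z-18 has an odd count, so the point is inside Z-18.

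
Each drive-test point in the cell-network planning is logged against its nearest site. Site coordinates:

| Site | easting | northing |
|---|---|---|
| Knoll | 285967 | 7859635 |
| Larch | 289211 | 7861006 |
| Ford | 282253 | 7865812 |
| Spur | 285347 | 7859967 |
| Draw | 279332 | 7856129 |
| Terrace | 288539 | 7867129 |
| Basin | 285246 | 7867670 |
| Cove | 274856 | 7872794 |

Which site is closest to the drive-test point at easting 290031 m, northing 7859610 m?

Squared distances to each site:
Knoll: 16516721.000; Larch: 2621216.000; Ford: 98962088.000; Spur: 22067305.000; Draw: 126585962.000; Terrace: 58761425.000; Basin: 87859825.000; Cove: 404098481.000.
Minimum at Larch.

Larch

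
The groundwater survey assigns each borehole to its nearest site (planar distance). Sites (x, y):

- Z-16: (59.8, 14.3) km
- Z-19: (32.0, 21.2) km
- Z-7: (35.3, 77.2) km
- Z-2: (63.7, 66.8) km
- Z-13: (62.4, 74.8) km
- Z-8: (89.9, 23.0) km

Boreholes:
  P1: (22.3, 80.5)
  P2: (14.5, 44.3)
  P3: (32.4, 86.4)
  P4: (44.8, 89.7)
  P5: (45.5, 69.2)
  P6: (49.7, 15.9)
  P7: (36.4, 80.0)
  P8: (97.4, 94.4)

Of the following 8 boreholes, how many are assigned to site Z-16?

1

P1 → Z-7
P2 → Z-19
P3 → Z-7
P4 → Z-7
P5 → Z-7
P6 → Z-16
P7 → Z-7
P8 → Z-13
1 of the 8 goes to Z-16.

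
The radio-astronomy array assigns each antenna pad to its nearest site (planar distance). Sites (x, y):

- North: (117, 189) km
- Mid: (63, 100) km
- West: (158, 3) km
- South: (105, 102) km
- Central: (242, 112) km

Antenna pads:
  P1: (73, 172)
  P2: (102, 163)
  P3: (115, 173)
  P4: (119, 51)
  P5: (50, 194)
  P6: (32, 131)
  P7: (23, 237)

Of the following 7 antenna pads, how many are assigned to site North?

P1 → North
P2 → North
P3 → North
P4 → South
P5 → North
P6 → Mid
P7 → North
5 of the 7 go to North.

5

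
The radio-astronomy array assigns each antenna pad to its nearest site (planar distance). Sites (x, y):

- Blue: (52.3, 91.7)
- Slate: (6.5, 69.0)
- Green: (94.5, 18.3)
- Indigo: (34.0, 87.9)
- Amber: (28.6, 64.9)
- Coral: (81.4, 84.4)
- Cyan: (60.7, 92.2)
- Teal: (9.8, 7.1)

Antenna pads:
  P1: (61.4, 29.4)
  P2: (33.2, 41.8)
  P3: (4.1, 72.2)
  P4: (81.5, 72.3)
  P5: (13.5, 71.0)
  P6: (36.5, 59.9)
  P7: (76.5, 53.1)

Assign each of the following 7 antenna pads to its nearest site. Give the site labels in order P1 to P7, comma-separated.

Green, Amber, Slate, Coral, Slate, Amber, Coral

P1 → Green (d²=1218.82)
P2 → Amber (d²=554.77)
P3 → Slate (d²=16.00)
P4 → Coral (d²=146.42)
P5 → Slate (d²=53.00)
P6 → Amber (d²=87.41)
P7 → Coral (d²=1003.70)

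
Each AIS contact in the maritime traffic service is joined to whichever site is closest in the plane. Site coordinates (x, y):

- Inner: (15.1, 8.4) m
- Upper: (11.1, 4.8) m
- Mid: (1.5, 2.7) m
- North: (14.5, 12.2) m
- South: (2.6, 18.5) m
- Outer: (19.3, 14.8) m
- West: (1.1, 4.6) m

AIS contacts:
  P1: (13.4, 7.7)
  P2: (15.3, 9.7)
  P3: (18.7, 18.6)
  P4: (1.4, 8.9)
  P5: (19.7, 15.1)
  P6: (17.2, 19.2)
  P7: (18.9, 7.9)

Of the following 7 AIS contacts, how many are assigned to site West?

P1 → Inner
P2 → Inner
P3 → Outer
P4 → West
P5 → Outer
P6 → Outer
P7 → Inner
1 of the 7 goes to West.

1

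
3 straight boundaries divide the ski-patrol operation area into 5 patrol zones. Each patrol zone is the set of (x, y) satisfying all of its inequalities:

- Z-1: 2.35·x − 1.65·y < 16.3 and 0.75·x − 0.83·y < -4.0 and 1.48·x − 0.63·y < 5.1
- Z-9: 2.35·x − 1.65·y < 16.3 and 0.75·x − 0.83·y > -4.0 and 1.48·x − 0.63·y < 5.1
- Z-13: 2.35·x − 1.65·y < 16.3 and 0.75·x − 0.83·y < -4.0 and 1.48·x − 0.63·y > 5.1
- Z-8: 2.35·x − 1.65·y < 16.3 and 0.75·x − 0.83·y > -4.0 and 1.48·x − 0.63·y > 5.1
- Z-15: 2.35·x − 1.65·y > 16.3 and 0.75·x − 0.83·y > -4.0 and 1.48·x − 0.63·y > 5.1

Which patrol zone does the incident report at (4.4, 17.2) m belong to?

Z-1

2.35·4.4 − 1.65·17.2 = -18.040, which is < 16.3
0.75·4.4 − 0.83·17.2 = -10.976, which is < -4.0
1.48·4.4 − 0.63·17.2 = -4.324, which is < 5.1
This sign pattern matches Z-1.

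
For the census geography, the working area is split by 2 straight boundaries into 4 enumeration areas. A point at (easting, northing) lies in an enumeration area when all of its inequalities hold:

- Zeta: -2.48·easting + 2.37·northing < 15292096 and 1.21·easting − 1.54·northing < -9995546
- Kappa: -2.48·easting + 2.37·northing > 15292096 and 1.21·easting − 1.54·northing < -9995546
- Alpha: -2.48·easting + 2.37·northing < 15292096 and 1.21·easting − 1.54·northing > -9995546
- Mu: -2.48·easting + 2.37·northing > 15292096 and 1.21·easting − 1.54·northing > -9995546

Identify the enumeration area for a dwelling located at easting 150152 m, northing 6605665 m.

-2.48·150152 + 2.37·6605665 = 15283049.090, which is < 15292096
1.21·150152 − 1.54·6605665 = -9991040.180, which is > -9995546
This sign pattern matches Alpha.

Alpha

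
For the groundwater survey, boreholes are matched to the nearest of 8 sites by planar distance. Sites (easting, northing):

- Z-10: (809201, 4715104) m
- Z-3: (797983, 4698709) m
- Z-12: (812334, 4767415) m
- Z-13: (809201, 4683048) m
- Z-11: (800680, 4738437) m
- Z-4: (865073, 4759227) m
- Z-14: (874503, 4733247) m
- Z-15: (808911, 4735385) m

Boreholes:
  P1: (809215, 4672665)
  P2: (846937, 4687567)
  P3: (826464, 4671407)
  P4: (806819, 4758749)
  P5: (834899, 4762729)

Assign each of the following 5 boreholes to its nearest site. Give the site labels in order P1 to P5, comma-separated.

P1 → Z-13 (d²=107806885.00)
P2 → Z-13 (d²=1444427057.00)
P3 → Z-13 (d²=433524050.00)
P4 → Z-12 (d²=105514781.00)
P5 → Z-12 (d²=531137821.00)

Z-13, Z-13, Z-13, Z-12, Z-12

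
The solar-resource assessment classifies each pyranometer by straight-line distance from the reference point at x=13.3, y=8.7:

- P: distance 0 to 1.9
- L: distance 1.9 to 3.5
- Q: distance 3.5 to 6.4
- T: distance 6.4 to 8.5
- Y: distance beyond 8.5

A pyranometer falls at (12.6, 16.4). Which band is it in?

T

Distance = √((12.6−13.3)² + (16.4−8.7)²) = √(0.490 + 59.290) = 7.732.
6.4 ≤ 7.732 < 8.5 → T.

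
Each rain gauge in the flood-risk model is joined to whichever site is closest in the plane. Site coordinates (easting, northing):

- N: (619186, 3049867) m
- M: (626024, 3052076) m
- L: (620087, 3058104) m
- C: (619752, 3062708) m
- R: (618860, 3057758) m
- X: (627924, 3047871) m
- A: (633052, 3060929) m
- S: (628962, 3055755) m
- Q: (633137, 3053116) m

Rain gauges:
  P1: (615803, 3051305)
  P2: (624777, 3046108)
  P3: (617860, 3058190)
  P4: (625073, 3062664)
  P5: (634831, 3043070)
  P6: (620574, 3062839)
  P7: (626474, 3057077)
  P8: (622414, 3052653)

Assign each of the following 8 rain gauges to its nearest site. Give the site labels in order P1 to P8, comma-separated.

P1 → N (d²=13512533.00)
P2 → X (d²=13011778.00)
P3 → R (d²=1186624.00)
P4 → C (d²=28314977.00)
P5 → X (d²=70756250.00)
P6 → C (d²=692845.00)
P7 → S (d²=7937828.00)
P8 → M (d²=13365029.00)

N, X, R, C, X, C, S, M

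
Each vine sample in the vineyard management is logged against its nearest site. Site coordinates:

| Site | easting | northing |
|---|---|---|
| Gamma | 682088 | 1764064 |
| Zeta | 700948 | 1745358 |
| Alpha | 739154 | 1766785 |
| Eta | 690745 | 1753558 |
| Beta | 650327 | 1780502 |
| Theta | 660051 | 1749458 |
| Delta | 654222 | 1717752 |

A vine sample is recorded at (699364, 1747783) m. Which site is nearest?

Squared distances to each site:
Gamma: 563531137.000; Zeta: 8389681.000; Alpha: 1944320104.000; Eta: 107637786.000; Beta: 3475160330.000; Theta: 1548317594.000; Delta: 2939661125.000.
Minimum at Zeta.

Zeta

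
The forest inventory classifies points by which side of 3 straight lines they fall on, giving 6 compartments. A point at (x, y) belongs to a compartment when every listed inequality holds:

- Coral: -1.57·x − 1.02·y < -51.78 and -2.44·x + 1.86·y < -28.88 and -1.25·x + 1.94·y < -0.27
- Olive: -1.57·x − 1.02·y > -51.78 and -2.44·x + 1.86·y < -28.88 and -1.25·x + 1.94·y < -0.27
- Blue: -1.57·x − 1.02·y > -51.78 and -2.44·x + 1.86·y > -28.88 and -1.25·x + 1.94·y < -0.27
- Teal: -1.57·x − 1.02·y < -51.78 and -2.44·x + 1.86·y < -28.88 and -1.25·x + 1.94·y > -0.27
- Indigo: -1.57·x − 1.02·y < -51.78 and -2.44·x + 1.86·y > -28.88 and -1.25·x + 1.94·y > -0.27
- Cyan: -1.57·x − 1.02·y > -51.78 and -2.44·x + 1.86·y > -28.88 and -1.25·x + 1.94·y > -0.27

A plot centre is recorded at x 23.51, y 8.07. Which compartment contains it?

Olive

-1.57·23.51 − 1.02·8.07 = -45.142, which is > -51.78
-2.44·23.51 + 1.86·8.07 = -42.354, which is < -28.88
-1.25·23.51 + 1.94·8.07 = -13.732, which is < -0.27
This sign pattern matches Olive.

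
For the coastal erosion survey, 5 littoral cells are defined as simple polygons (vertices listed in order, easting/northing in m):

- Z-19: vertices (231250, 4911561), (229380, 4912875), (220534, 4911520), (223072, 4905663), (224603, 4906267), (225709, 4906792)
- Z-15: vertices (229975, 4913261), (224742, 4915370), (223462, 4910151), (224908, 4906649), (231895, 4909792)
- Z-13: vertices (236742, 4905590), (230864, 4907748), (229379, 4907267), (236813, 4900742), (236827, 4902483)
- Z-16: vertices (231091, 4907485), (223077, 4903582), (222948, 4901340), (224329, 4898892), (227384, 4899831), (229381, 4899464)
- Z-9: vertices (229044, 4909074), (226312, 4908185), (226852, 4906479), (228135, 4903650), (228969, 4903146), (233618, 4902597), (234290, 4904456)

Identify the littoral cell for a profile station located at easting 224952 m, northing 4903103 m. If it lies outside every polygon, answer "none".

Z-16

Cast a ray rightward from (224952, 4903103). For each polygon, the edges (by vertex number in listed order) whose endpoints lie on opposite sides of northing = 4903103, where each meets that height, and whether that is right or left of the point:
Z-19: no edge straddles that height → 0 crossings.
Z-15: no edge straddles that height → 0 crossings.
Z-13: 3–4 at easting≈234123.1 (right), 5–1 at easting≈236810.0 (right) → 2 crossings.
Z-16: 2–3 at easting≈223049.4 (left), 6–1 at easting≈230156.8 (right) → 1 crossing.
Z-9: 5–6 at easting≈229333.1 (right), 6–7 at easting≈233800.9 (right) → 2 crossings.
Only Z-16 has an odd count, so the point is inside Z-16.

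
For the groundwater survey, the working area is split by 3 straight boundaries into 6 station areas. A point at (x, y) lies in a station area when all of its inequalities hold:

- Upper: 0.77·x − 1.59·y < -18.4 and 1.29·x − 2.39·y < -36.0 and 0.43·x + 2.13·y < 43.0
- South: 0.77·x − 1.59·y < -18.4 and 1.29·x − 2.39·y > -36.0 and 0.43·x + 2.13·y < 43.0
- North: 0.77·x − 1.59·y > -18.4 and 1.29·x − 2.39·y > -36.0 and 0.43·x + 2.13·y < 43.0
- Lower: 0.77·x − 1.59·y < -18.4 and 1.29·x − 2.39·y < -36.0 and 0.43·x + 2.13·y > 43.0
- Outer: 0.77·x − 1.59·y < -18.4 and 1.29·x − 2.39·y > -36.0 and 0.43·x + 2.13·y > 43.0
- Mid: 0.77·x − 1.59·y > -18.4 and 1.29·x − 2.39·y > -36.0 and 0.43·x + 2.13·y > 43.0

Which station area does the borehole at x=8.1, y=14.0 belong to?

North

0.77·8.1 − 1.59·14.0 = -16.023, which is > -18.4
1.29·8.1 − 2.39·14.0 = -23.011, which is > -36.0
0.43·8.1 + 2.13·14.0 = 33.303, which is < 43.0
This sign pattern matches North.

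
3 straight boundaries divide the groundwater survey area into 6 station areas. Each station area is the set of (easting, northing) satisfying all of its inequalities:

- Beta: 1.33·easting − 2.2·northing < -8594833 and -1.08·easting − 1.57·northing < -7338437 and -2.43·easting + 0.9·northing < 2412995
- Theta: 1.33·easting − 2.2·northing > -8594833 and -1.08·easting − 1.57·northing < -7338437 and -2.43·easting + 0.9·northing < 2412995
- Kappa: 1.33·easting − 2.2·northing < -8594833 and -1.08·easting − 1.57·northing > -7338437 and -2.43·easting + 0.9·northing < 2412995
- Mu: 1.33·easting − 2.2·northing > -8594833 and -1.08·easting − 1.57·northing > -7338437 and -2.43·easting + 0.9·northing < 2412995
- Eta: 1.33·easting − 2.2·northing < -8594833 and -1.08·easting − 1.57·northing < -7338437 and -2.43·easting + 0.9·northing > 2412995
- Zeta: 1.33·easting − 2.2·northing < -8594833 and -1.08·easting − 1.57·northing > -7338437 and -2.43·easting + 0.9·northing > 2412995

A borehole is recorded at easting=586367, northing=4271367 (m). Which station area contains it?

Eta

1.33·586367 − 2.2·4271367 = -8617139.290, which is < -8594833
-1.08·586367 − 1.57·4271367 = -7339322.550, which is < -7338437
-2.43·586367 + 0.9·4271367 = 2419358.490, which is > 2412995
This sign pattern matches Eta.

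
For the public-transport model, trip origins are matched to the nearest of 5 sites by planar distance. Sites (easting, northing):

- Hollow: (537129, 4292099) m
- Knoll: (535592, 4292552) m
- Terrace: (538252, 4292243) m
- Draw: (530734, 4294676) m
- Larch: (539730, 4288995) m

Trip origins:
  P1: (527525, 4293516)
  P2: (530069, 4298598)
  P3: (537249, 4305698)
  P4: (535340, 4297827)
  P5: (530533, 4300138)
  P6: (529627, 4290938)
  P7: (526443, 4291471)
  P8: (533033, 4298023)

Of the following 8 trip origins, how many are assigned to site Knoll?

1

P1 → Draw
P2 → Draw
P3 → Draw
P4 → Knoll
P5 → Draw
P6 → Draw
P7 → Draw
P8 → Draw
1 of the 8 goes to Knoll.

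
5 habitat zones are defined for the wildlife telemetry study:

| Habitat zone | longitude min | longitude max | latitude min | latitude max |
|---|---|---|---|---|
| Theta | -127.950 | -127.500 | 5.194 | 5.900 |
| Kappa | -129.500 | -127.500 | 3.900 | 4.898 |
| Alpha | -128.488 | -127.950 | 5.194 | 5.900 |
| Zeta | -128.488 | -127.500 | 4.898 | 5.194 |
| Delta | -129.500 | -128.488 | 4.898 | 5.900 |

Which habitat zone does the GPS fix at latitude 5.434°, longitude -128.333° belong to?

The point has longitude = -128.333 and latitude = 5.434.
Only Alpha satisfies -128.488 ≤ longitude ≤ -127.950 and 5.194 ≤ latitude ≤ 5.900.

Alpha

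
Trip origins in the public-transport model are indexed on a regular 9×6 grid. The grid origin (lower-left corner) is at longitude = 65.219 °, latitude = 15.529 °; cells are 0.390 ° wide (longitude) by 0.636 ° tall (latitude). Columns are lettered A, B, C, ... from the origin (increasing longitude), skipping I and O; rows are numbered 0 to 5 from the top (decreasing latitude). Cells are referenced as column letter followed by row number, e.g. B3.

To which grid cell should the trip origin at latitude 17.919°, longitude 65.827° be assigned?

B2

Column index: ⌊(65.827 − 65.219) / 0.390⌋ = ⌊1.559⌋ = 1 → column B
Row offset from origin: ⌊(17.919 − 15.529) / 0.636⌋ = ⌊3.758⌋ = 3 → row 2 (counted from top)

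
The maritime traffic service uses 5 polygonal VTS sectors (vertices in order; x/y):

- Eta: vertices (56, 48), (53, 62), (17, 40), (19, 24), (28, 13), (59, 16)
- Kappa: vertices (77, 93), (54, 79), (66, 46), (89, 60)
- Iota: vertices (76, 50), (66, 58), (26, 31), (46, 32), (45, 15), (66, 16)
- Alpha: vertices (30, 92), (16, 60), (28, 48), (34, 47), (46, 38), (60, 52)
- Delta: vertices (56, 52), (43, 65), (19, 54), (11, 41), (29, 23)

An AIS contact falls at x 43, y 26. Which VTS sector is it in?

Cast a ray rightward from (43, 26). For each polygon, the edges (by vertex number in listed order) whose endpoints lie on opposite sides of y = 26, where each meets that height, and whether that is right or left of the point:
Eta: 3–4 at x≈18.8 (left), 6–1 at x≈58.1 (right) → 1 crossing.
Kappa: no edge straddles that height → 0 crossings.
Iota: 4–5 at x≈45.6 (right), 6–1 at x≈68.9 (right) → 2 crossings.
Alpha: no edge straddles that height → 0 crossings.
Delta: 4–5 at x≈26.0 (left), 5–1 at x≈31.8 (left) → 0 crossings.
Only Eta has an odd count, so the point is inside Eta.

Eta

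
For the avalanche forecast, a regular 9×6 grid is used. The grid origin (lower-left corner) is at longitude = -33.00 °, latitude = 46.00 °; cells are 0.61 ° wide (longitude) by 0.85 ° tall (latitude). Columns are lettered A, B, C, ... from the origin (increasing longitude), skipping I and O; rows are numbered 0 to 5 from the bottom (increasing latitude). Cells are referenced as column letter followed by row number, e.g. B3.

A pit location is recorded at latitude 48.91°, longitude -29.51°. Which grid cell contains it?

Column index: ⌊(-29.51 − -33.00) / 0.61⌋ = ⌊5.721⌋ = 5 → column F
Row offset from origin: ⌊(48.91 − 46.00) / 0.85⌋ = ⌊3.424⌋ = 3 → row 3

F3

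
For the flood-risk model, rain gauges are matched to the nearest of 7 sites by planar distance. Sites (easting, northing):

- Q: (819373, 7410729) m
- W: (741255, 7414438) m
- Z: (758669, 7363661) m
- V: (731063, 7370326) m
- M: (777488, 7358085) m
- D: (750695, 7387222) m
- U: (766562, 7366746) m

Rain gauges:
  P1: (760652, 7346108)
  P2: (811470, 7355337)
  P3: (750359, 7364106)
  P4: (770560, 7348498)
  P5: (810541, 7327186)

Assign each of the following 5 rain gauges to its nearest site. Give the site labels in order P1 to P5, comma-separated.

P1 → Z (d²=312040098.00)
P2 → M (d²=1162327828.00)
P3 → Z (d²=69254125.00)
P4 → M (d²=139907753.00)
P5 → M (d²=2047249010.00)

Z, M, Z, M, M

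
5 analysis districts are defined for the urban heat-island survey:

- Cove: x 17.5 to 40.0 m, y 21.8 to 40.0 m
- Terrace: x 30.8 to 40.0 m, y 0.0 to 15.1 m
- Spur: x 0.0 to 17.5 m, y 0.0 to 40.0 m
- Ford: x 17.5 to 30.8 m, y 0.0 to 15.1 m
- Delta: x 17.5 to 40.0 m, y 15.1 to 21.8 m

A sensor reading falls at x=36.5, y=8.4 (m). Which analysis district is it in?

The point has x = 36.5 and y = 8.4.
Only Terrace satisfies 30.8 ≤ x ≤ 40.0 and 0.0 ≤ y ≤ 15.1.

Terrace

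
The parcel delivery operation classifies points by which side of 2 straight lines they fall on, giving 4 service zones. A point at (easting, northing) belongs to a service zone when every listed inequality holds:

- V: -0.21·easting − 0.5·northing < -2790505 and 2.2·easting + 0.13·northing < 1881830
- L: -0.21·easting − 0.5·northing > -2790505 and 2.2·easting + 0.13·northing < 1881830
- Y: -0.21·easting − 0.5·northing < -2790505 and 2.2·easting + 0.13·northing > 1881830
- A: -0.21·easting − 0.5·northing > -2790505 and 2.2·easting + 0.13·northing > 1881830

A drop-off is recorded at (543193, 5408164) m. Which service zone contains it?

-0.21·543193 − 0.5·5408164 = -2818152.530, which is < -2790505
2.2·543193 + 0.13·5408164 = 1898085.920, which is > 1881830
This sign pattern matches Y.

Y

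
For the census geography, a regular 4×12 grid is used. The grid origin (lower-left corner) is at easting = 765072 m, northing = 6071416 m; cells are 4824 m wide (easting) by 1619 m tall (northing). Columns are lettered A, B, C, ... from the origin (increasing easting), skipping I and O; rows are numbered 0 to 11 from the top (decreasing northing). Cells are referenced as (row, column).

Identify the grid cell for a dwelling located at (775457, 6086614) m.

Column index: ⌊(775457 − 765072) / 4824⌋ = ⌊2.153⌋ = 2 → column C
Row offset from origin: ⌊(6086614 − 6071416) / 1619⌋ = ⌊9.387⌋ = 9 → row 2 (counted from top)

(2, C)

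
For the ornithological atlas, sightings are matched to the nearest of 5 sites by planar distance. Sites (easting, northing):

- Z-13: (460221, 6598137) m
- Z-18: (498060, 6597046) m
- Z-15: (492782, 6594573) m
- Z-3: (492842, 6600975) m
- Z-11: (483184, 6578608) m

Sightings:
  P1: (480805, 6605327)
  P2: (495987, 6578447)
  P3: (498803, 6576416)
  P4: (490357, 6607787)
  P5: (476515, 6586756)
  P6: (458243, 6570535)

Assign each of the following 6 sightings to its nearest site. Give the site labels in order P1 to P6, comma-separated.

P1 → Z-3 (d²=163829273.00)
P2 → Z-11 (d²=163942730.00)
P3 → Z-11 (d²=248758025.00)
P4 → Z-3 (d²=52578569.00)
P5 → Z-11 (d²=110865465.00)
P6 → Z-11 (d²=687226810.00)

Z-3, Z-11, Z-11, Z-3, Z-11, Z-11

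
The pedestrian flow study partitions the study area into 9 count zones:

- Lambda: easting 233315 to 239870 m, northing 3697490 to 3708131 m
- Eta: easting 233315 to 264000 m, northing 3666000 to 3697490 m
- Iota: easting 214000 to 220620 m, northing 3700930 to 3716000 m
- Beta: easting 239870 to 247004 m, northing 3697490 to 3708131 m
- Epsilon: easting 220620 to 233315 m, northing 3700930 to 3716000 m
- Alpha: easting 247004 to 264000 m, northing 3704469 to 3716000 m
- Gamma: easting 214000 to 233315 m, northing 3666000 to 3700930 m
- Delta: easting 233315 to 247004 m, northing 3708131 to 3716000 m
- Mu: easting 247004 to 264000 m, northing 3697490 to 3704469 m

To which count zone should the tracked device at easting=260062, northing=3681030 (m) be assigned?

The point has easting = 260062 and northing = 3681030.
Only Eta satisfies 233315 ≤ easting ≤ 264000 and 3666000 ≤ northing ≤ 3697490.

Eta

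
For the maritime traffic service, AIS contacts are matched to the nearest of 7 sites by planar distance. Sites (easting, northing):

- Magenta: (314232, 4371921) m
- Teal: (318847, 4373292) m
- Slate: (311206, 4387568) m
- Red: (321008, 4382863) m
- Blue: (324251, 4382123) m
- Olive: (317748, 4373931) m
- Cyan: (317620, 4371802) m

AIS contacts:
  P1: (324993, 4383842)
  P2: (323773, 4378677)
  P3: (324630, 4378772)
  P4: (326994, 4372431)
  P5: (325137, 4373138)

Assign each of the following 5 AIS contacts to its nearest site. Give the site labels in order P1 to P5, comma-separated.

P1 → Blue (d²=3505525.00)
P2 → Blue (d²=12103400.00)
P3 → Blue (d²=11372842.00)
P4 → Teal (d²=67114930.00)
P5 → Teal (d²=39587816.00)

Blue, Blue, Blue, Teal, Teal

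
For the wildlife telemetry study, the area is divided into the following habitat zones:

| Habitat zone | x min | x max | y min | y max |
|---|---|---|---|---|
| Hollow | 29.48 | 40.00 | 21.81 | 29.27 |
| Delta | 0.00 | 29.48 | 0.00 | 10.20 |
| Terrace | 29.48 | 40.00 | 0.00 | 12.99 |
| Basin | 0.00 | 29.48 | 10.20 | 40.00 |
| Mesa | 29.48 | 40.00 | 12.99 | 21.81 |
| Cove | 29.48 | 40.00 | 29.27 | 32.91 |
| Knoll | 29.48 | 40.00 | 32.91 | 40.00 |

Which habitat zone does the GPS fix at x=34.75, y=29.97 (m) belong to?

Cove

The point has x = 34.75 and y = 29.97.
Only Cove satisfies 29.48 ≤ x ≤ 40.00 and 29.27 ≤ y ≤ 32.91.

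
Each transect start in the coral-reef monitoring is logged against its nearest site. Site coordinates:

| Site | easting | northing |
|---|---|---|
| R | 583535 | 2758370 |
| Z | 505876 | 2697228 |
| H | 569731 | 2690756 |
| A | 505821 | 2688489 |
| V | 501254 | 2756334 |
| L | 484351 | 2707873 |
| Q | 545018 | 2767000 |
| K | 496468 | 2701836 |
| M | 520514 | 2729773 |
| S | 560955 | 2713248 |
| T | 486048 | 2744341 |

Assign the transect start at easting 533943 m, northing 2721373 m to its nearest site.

Squared distances to each site:
R: 3828144473.000; Z: 1370737514.000; H: 2218181633.000; A: 1872204340.000; V: 2290842242.000; L: 2641616464.000; Q: 2204478754.000; K: 1786069994.000; M: 250898041.000; S: 795663769.000; T: 2821460049.000.
Minimum at M.

M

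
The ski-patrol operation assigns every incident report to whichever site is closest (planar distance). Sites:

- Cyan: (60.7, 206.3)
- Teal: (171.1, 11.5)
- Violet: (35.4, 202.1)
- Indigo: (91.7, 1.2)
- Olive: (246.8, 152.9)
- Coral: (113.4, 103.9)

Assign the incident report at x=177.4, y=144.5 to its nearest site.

Olive

Squared distances to each site:
Cyan: 17438.130; Teal: 17728.690; Violet: 23481.760; Indigo: 27879.380; Olive: 4886.920; Coral: 5744.360.
Minimum at Olive.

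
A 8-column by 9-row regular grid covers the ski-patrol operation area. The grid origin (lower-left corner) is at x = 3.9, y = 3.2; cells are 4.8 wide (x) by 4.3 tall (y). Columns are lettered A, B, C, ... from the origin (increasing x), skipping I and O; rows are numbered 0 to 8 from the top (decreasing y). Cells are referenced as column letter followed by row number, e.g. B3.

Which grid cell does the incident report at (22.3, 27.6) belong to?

D3

Column index: ⌊(22.3 − 3.9) / 4.8⌋ = ⌊3.833⌋ = 3 → column D
Row offset from origin: ⌊(27.6 − 3.2) / 4.3⌋ = ⌊5.674⌋ = 5 → row 3 (counted from top)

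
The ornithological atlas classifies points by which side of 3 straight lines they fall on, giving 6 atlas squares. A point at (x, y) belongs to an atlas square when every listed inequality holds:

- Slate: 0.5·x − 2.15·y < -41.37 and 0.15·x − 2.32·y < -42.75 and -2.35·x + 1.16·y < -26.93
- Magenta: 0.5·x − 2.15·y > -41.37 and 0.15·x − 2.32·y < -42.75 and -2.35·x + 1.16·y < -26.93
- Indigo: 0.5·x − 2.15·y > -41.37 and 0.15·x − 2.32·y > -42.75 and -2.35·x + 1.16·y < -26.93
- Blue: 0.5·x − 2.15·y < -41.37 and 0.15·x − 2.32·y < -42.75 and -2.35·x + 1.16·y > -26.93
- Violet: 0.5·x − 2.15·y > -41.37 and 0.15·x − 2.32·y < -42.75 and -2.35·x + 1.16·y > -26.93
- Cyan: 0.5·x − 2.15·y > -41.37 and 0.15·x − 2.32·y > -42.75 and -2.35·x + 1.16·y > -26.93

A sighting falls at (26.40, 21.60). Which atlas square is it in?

0.5·26.40 − 2.15·21.60 = -33.240, which is > -41.37
0.15·26.40 − 2.32·21.60 = -46.152, which is < -42.75
-2.35·26.40 + 1.16·21.60 = -36.984, which is < -26.93
This sign pattern matches Magenta.

Magenta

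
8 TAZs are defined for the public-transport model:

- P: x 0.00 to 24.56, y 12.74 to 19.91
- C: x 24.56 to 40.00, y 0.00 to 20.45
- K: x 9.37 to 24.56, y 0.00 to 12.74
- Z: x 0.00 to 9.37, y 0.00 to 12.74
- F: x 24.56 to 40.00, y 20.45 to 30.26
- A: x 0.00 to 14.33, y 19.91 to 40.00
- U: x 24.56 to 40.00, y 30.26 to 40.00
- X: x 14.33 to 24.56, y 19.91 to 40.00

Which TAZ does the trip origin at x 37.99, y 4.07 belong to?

The point has x = 37.99 and y = 4.07.
Only C satisfies 24.56 ≤ x ≤ 40.00 and 0.00 ≤ y ≤ 20.45.

C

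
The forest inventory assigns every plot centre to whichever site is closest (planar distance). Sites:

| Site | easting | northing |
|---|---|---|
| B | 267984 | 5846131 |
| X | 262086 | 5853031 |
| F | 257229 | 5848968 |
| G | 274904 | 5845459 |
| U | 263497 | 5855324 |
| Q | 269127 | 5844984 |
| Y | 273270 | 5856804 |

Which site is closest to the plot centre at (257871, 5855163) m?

X

Squared distances to each site:
B: 183849793.000; X: 22311649.000; F: 38790189.000; G: 384290705.000; U: 31677797.000; Q: 230309577.000; Y: 239822082.000.
Minimum at X.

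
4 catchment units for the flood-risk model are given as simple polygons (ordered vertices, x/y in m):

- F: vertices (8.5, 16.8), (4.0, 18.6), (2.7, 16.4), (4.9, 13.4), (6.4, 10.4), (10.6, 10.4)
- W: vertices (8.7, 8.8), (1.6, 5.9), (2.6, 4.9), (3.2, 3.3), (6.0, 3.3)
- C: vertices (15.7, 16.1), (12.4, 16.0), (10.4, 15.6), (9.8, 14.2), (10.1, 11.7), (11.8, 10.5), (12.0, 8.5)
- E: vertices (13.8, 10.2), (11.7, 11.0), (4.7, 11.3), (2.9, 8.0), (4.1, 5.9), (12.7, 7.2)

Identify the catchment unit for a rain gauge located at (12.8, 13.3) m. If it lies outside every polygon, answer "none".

Cast a ray rightward from (12.8, 13.3). For each polygon, the edges (by vertex number in listed order) whose endpoints lie on opposite sides of y = 13.3, where each meets that height, and whether that is right or left of the point:
F: 4–5 at x≈4.95 (left), 6–1 at x≈9.65 (left) → 0 crossings.
W: no edge straddles that height → 0 crossings.
C: 4–5 at x≈9.91 (left), 7–1 at x≈14.34 (right) → 1 crossing.
E: no edge straddles that height → 0 crossings.
Only C has an odd count, so the point is inside C.

C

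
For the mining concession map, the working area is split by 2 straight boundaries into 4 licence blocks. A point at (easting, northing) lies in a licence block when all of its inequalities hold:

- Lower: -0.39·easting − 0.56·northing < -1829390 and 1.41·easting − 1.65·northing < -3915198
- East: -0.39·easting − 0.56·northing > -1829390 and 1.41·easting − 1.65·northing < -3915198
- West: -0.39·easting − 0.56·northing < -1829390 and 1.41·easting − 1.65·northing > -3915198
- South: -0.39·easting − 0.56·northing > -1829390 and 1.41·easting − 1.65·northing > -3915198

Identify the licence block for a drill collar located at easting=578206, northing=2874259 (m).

-0.39·578206 − 0.56·2874259 = -1835085.380, which is < -1829390
1.41·578206 − 1.65·2874259 = -3927256.890, which is < -3915198
This sign pattern matches Lower.

Lower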